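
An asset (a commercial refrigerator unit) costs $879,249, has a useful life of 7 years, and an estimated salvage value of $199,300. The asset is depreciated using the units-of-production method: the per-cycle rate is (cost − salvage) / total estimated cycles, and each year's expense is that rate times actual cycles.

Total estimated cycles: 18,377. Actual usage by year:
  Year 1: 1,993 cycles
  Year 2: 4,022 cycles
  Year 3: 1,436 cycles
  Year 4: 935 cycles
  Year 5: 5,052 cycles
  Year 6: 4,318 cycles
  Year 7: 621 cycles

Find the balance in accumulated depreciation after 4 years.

Depreciable base = $879,249 − $199,300 = $679,949.
Rate = $679,949 / 18,377 cycles = $37 per cycle.
Year 1: 1,993 × $37 = $73,741. Book value $805,508.
Year 2: 4,022 × $37 = $148,814. Book value $656,694.
Year 3: 1,436 × $37 = $53,132. Book value $603,562.
Year 4: 935 × $37 = $34,595. Book value $568,967.
Accumulated through year 4 = $879,249 − $568,967 = $310,282.

$310,282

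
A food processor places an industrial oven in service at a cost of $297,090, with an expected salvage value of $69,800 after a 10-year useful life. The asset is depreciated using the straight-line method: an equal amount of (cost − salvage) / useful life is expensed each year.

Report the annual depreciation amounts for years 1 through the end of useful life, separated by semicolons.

Depreciable base = $297,090 − $69,800 = $227,290.
Annual expense = $227,290 / 10 = $22,729.
End of year 1: book value $274,361.
End of year 2: book value $251,632.
End of year 3: book value $228,903.
End of year 4: book value $206,174.
End of year 5: book value $183,445.
End of year 6: book value $160,716.
End of year 7: book value $137,987.
End of year 8: book value $115,258.
End of year 9: book value $92,529.
End of year 10: book value $69,800.

$22,729; $22,729; $22,729; $22,729; $22,729; $22,729; $22,729; $22,729; $22,729; $22,729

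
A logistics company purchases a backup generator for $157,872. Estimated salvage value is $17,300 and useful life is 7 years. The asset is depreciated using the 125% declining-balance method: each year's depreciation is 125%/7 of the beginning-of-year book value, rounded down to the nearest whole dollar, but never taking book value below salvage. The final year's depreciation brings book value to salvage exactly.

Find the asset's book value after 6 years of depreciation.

Depreciable base = $157,872 − $17,300 = $140,572.
Year 1: ⌊$157,872 × 125%/7⌋ = $28,191. Book value $129,681.
Year 2: ⌊$129,681 × 125%/7⌋ = $23,157. Book value $106,524.
Year 3: ⌊$106,524 × 125%/7⌋ = $19,022. Book value $87,502.
Year 4: ⌊$87,502 × 125%/7⌋ = $15,625. Book value $71,877.
Year 5: ⌊$71,877 × 125%/7⌋ = $12,835. Book value $59,042.
Year 6: ⌊$59,042 × 125%/7⌋ = $10,543. Book value $48,499.

$48,499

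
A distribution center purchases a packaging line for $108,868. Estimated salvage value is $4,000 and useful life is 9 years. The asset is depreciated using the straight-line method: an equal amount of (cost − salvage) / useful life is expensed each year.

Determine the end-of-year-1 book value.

Depreciable base = $108,868 − $4,000 = $104,868.
Annual expense = $104,868 / 9 = $11,652.
End of year 1: book value $97,216.

$97,216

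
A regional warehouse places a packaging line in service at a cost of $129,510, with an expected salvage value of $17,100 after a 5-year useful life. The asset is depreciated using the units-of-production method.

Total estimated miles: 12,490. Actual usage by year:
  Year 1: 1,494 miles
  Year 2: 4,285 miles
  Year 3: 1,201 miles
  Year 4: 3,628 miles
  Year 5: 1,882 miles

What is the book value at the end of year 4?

Depreciable base = $129,510 − $17,100 = $112,410.
Rate = $112,410 / 12,490 miles = $9 per mile.
Year 1: 1,494 × $9 = $13,446. Book value $116,064.
Year 2: 4,285 × $9 = $38,565. Book value $77,499.
Year 3: 1,201 × $9 = $10,809. Book value $66,690.
Year 4: 3,628 × $9 = $32,652. Book value $34,038.

$34,038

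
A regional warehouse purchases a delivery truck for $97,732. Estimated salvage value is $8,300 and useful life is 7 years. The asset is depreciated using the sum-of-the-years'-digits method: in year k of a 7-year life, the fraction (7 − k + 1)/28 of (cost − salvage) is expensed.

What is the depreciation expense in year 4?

Depreciable base = $97,732 − $8,300 = $89,432.
Sum of the years' digits = 7+6+5+4+3+2+1 = 28.
Year 1: $89,432 × 7/28 = $22,358. Book value $75,374.
Year 2: $89,432 × 6/28 = $19,164. Book value $56,210.
Year 3: $89,432 × 5/28 = $15,970. Book value $40,240.
Year 4: $89,432 × 4/28 = $12,776. Book value $27,464.

$12,776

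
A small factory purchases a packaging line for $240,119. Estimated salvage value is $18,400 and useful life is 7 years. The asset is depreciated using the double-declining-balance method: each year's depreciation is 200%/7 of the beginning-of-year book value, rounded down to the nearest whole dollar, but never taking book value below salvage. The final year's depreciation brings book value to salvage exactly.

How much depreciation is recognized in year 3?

$35,002

Depreciable base = $240,119 − $18,400 = $221,719.
Year 1: ⌊$240,119 × 200%/7⌋ = $68,605. Book value $171,514.
Year 2: ⌊$171,514 × 200%/7⌋ = $49,004. Book value $122,510.
Year 3: ⌊$122,510 × 200%/7⌋ = $35,002. Book value $87,508.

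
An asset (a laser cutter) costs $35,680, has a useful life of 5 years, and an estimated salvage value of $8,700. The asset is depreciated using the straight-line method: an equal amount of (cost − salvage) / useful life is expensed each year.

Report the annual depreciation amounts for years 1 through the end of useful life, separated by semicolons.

Depreciable base = $35,680 − $8,700 = $26,980.
Annual expense = $26,980 / 5 = $5,396.
End of year 1: book value $30,284.
End of year 2: book value $24,888.
End of year 3: book value $19,492.
End of year 4: book value $14,096.
End of year 5: book value $8,700.

$5,396; $5,396; $5,396; $5,396; $5,396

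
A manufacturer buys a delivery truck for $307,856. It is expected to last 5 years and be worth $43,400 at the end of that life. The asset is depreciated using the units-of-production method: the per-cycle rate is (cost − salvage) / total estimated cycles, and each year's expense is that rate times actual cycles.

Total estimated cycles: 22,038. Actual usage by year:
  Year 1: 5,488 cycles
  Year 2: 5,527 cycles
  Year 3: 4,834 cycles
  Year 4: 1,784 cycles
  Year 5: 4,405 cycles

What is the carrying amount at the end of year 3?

Depreciable base = $307,856 − $43,400 = $264,456.
Rate = $264,456 / 22,038 cycles = $12 per cycle.
Year 1: 5,488 × $12 = $65,856. Book value $242,000.
Year 2: 5,527 × $12 = $66,324. Book value $175,676.
Year 3: 4,834 × $12 = $58,008. Book value $117,668.

$117,668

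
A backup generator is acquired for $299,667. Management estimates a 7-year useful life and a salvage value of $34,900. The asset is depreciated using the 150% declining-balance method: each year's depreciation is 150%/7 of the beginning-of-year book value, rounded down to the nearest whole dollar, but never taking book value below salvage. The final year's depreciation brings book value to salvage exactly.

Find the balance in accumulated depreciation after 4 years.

$185,457

Depreciable base = $299,667 − $34,900 = $264,767.
Year 1: ⌊$299,667 × 150%/7⌋ = $64,214. Book value $235,453.
Year 2: ⌊$235,453 × 150%/7⌋ = $50,454. Book value $184,999.
Year 3: ⌊$184,999 × 150%/7⌋ = $39,642. Book value $145,357.
Year 4: ⌊$145,357 × 150%/7⌋ = $31,147. Book value $114,210.
Accumulated through year 4 = $299,667 − $114,210 = $185,457.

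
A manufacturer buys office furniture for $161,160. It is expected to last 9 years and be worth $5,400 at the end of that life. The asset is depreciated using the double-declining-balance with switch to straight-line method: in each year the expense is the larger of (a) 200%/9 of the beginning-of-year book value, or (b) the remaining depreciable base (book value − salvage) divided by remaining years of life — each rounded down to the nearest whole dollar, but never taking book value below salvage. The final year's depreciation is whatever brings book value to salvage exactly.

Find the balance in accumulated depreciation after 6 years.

Depreciable base = $161,160 − $5,400 = $155,760.
Year 1: DB = ⌊$161,160 × 200%/9⌋ = $35,813; SL = ⌊$155,760/9⌋ = $17,306 → take DB $35,813. Book value $125,347.
Year 2: DB = ⌊$125,347 × 200%/9⌋ = $27,854; SL = ⌊$119,947/8⌋ = $14,993 → take DB $27,854. Book value $97,493.
Year 3: DB = ⌊$97,493 × 200%/9⌋ = $21,665; SL = ⌊$92,093/7⌋ = $13,156 → take DB $21,665. Book value $75,828.
Year 4: DB = ⌊$75,828 × 200%/9⌋ = $16,850; SL = ⌊$70,428/6⌋ = $11,738 → take DB $16,850. Book value $58,978.
Year 5: DB = ⌊$58,978 × 200%/9⌋ = $13,106; SL = ⌊$53,578/5⌋ = $10,715 → take DB $13,106. Book value $45,872.
Year 6: DB = ⌊$45,872 × 200%/9⌋ = $10,193; SL = ⌊$40,472/4⌋ = $10,118 → take DB $10,193. Book value $35,679.
Accumulated through year 6 = $161,160 − $35,679 = $125,481.

$125,481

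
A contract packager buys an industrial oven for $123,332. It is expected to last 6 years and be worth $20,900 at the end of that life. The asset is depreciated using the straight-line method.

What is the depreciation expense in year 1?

$17,072

Depreciable base = $123,332 − $20,900 = $102,432.
Annual expense = $102,432 / 6 = $17,072.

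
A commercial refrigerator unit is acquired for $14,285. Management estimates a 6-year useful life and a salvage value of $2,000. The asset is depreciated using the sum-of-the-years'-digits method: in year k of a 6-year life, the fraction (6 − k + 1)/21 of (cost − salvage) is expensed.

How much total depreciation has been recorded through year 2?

$6,435

Depreciable base = $14,285 − $2,000 = $12,285.
Sum of the years' digits = 6+5+4+3+2+1 = 21.
Year 1: $12,285 × 6/21 = $3,510. Book value $10,775.
Year 2: $12,285 × 5/21 = $2,925. Book value $7,850.
Accumulated through year 2 = $14,285 − $7,850 = $6,435.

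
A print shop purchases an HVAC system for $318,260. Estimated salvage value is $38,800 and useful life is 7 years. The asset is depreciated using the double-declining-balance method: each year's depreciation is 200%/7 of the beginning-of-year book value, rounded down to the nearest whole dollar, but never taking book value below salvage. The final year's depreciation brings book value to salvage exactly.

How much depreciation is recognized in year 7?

$3,470

Depreciable base = $318,260 − $38,800 = $279,460.
Year 1: ⌊$318,260 × 200%/7⌋ = $90,931. Book value $227,329.
Year 2: ⌊$227,329 × 200%/7⌋ = $64,951. Book value $162,378.
Year 3: ⌊$162,378 × 200%/7⌋ = $46,393. Book value $115,985.
Year 4: ⌊$115,985 × 200%/7⌋ = $33,138. Book value $82,847.
Year 5: ⌊$82,847 × 200%/7⌋ = $23,670. Book value $59,177.
Year 6: ⌊$59,177 × 200%/7⌋ = $16,907. Book value $42,270.
Year 7 (final): $42,270 − $38,800 = $3,470. Book value $38,800.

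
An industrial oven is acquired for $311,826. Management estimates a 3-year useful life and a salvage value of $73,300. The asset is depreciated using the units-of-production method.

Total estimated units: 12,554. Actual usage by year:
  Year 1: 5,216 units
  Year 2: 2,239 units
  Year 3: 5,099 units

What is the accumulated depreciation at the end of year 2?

Depreciable base = $311,826 − $73,300 = $238,526.
Rate = $238,526 / 12,554 units = $19 per unit.
Year 1: 5,216 × $19 = $99,104. Book value $212,722.
Year 2: 2,239 × $19 = $42,541. Book value $170,181.
Accumulated through year 2 = $311,826 − $170,181 = $141,645.

$141,645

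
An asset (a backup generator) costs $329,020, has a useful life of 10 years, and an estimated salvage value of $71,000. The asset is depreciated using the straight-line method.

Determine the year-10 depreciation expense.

Depreciable base = $329,020 − $71,000 = $258,020.
Annual expense = $258,020 / 10 = $25,802.

$25,802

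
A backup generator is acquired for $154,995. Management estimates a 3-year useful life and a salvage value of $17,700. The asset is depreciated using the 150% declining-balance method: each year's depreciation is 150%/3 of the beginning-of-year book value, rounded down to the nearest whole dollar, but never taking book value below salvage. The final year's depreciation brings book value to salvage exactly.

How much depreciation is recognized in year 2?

Depreciable base = $154,995 − $17,700 = $137,295.
Year 1: ⌊$154,995 × 150%/3⌋ = $77,497. Book value $77,498.
Year 2: ⌊$77,498 × 150%/3⌋ = $38,749. Book value $38,749.

$38,749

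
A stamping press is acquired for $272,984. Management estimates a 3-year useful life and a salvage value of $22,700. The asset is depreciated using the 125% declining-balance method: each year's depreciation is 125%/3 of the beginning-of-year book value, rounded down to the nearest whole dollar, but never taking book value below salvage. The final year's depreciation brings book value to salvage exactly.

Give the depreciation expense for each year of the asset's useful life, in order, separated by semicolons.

$113,743; $66,350; $70,191

Depreciable base = $272,984 − $22,700 = $250,284.
Year 1: ⌊$272,984 × 125%/3⌋ = $113,743. Book value $159,241.
Year 2: ⌊$159,241 × 125%/3⌋ = $66,350. Book value $92,891.
Year 3 (final): $92,891 − $22,700 = $70,191. Book value $22,700.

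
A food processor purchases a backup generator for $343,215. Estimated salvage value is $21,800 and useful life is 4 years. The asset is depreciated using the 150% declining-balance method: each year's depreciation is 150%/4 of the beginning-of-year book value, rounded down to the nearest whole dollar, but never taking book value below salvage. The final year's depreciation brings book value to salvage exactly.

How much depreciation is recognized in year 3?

Depreciable base = $343,215 − $21,800 = $321,415.
Year 1: ⌊$343,215 × 150%/4⌋ = $128,705. Book value $214,510.
Year 2: ⌊$214,510 × 150%/4⌋ = $80,441. Book value $134,069.
Year 3: ⌊$134,069 × 150%/4⌋ = $50,275. Book value $83,794.

$50,275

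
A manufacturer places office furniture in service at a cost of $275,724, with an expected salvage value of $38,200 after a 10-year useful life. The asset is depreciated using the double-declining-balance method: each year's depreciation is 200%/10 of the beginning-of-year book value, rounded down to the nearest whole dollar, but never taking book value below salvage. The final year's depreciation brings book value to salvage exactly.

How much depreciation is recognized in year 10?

Depreciable base = $275,724 − $38,200 = $237,524.
Year 1: ⌊$275,724 × 200%/10⌋ = $55,144. Book value $220,580.
Year 2: ⌊$220,580 × 200%/10⌋ = $44,116. Book value $176,464.
Year 3: ⌊$176,464 × 200%/10⌋ = $35,292. Book value $141,172.
Year 4: ⌊$141,172 × 200%/10⌋ = $28,234. Book value $112,938.
Year 5: ⌊$112,938 × 200%/10⌋ = $22,587. Book value $90,351.
Year 6: ⌊$90,351 × 200%/10⌋ = $18,070. Book value $72,281.
Year 7: ⌊$72,281 × 200%/10⌋ = $14,456. Book value $57,825.
Year 8: ⌊$57,825 × 200%/10⌋ = $11,565. Book value $46,260.
Year 9: ⌊$46,260 × 200%/10⌋ = $9,252, capped at $8,060. Book value $38,200.
Year 10 (final): $38,200 − $38,200 = $0. Book value $38,200.

$0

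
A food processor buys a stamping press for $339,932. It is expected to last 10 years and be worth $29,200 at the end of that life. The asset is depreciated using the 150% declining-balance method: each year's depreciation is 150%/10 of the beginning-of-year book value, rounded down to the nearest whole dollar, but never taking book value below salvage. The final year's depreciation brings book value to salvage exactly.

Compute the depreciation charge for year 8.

Depreciable base = $339,932 − $29,200 = $310,732.
Year 1: ⌊$339,932 × 150%/10⌋ = $50,989. Book value $288,943.
Year 2: ⌊$288,943 × 150%/10⌋ = $43,341. Book value $245,602.
Year 3: ⌊$245,602 × 150%/10⌋ = $36,840. Book value $208,762.
Year 4: ⌊$208,762 × 150%/10⌋ = $31,314. Book value $177,448.
Year 5: ⌊$177,448 × 150%/10⌋ = $26,617. Book value $150,831.
Year 6: ⌊$150,831 × 150%/10⌋ = $22,624. Book value $128,207.
Year 7: ⌊$128,207 × 150%/10⌋ = $19,231. Book value $108,976.
Year 8: ⌊$108,976 × 150%/10⌋ = $16,346. Book value $92,630.

$16,346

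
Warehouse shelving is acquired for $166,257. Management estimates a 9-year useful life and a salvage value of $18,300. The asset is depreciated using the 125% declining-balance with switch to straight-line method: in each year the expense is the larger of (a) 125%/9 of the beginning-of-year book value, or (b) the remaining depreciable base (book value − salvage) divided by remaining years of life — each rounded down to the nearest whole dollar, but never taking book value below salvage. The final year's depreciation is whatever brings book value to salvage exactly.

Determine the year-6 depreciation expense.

Depreciable base = $166,257 − $18,300 = $147,957.
Year 1: DB = ⌊$166,257 × 125%/9⌋ = $23,091; SL = ⌊$147,957/9⌋ = $16,439 → take DB $23,091. Book value $143,166.
Year 2: DB = ⌊$143,166 × 125%/9⌋ = $19,884; SL = ⌊$124,866/8⌋ = $15,608 → take DB $19,884. Book value $123,282.
Year 3: DB = ⌊$123,282 × 125%/9⌋ = $17,122; SL = ⌊$104,982/7⌋ = $14,997 → take DB $17,122. Book value $106,160.
Year 4: DB = ⌊$106,160 × 125%/9⌋ = $14,744; SL = ⌊$87,860/6⌋ = $14,643 → take DB $14,744. Book value $91,416.
Year 5: DB = ⌊$91,416 × 125%/9⌋ = $12,696; SL = ⌊$73,116/5⌋ = $14,623 → take SL $14,623. Book value $76,793.
Year 6: DB = ⌊$76,793 × 125%/9⌋ = $10,665; SL = ⌊$58,493/4⌋ = $14,623 → take SL $14,623. Book value $62,170.

$14,623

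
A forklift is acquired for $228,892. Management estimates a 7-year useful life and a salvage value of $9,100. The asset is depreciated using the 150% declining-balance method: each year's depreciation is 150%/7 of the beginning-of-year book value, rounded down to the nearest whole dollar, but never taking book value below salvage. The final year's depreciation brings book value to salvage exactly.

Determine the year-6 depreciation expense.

$14,687

Depreciable base = $228,892 − $9,100 = $219,792.
Year 1: ⌊$228,892 × 150%/7⌋ = $49,048. Book value $179,844.
Year 2: ⌊$179,844 × 150%/7⌋ = $38,538. Book value $141,306.
Year 3: ⌊$141,306 × 150%/7⌋ = $30,279. Book value $111,027.
Year 4: ⌊$111,027 × 150%/7⌋ = $23,791. Book value $87,236.
Year 5: ⌊$87,236 × 150%/7⌋ = $18,693. Book value $68,543.
Year 6: ⌊$68,543 × 150%/7⌋ = $14,687. Book value $53,856.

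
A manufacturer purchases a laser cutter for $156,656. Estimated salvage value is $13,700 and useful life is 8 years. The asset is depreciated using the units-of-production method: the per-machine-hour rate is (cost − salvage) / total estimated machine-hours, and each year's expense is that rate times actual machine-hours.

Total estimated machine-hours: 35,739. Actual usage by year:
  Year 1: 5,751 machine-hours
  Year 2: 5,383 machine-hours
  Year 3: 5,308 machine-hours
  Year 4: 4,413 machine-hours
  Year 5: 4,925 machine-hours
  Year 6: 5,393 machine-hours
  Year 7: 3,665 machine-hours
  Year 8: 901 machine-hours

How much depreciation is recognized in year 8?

Depreciable base = $156,656 − $13,700 = $142,956.
Rate = $142,956 / 35,739 machine-hours = $4 per machine-hour.
Year 1: 5,751 × $4 = $23,004. Book value $133,652.
Year 2: 5,383 × $4 = $21,532. Book value $112,120.
Year 3: 5,308 × $4 = $21,232. Book value $90,888.
Year 4: 4,413 × $4 = $17,652. Book value $73,236.
Year 5: 4,925 × $4 = $19,700. Book value $53,536.
Year 6: 5,393 × $4 = $21,572. Book value $31,964.
Year 7: 3,665 × $4 = $14,660. Book value $17,304.
Year 8: 901 × $4 = $3,604. Book value $13,700.

$3,604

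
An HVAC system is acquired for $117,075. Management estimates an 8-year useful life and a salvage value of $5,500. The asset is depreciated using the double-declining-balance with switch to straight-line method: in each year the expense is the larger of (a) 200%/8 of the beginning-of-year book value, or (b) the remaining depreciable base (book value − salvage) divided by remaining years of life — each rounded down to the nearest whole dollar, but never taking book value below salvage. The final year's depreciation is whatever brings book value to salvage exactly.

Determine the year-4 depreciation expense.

Depreciable base = $117,075 − $5,500 = $111,575.
Year 1: DB = ⌊$117,075 × 200%/8⌋ = $29,268; SL = ⌊$111,575/8⌋ = $13,946 → take DB $29,268. Book value $87,807.
Year 2: DB = ⌊$87,807 × 200%/8⌋ = $21,951; SL = ⌊$82,307/7⌋ = $11,758 → take DB $21,951. Book value $65,856.
Year 3: DB = ⌊$65,856 × 200%/8⌋ = $16,464; SL = ⌊$60,356/6⌋ = $10,059 → take DB $16,464. Book value $49,392.
Year 4: DB = ⌊$49,392 × 200%/8⌋ = $12,348; SL = ⌊$43,892/5⌋ = $8,778 → take DB $12,348. Book value $37,044.

$12,348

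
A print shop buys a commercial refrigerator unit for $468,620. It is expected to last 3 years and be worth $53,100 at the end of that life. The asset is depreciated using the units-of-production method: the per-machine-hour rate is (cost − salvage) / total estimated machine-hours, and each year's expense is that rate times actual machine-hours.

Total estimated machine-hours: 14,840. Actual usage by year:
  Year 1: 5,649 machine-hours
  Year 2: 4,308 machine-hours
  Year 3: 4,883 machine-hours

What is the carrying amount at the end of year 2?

$189,824

Depreciable base = $468,620 − $53,100 = $415,520.
Rate = $415,520 / 14,840 machine-hours = $28 per machine-hour.
Year 1: 5,649 × $28 = $158,172. Book value $310,448.
Year 2: 4,308 × $28 = $120,624. Book value $189,824.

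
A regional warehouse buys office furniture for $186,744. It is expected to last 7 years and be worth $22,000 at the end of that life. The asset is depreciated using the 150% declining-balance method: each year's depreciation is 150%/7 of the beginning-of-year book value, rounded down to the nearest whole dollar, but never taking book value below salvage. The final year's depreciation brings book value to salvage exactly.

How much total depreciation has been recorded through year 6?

$142,805

Depreciable base = $186,744 − $22,000 = $164,744.
Year 1: ⌊$186,744 × 150%/7⌋ = $40,016. Book value $146,728.
Year 2: ⌊$146,728 × 150%/7⌋ = $31,441. Book value $115,287.
Year 3: ⌊$115,287 × 150%/7⌋ = $24,704. Book value $90,583.
Year 4: ⌊$90,583 × 150%/7⌋ = $19,410. Book value $71,173.
Year 5: ⌊$71,173 × 150%/7⌋ = $15,251. Book value $55,922.
Year 6: ⌊$55,922 × 150%/7⌋ = $11,983. Book value $43,939.
Accumulated through year 6 = $186,744 − $43,939 = $142,805.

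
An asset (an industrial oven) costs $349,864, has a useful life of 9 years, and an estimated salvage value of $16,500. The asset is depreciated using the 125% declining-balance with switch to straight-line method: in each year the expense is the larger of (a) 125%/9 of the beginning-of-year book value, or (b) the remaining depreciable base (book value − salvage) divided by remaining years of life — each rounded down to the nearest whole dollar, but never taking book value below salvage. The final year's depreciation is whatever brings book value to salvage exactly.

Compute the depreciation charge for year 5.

$34,483

Depreciable base = $349,864 − $16,500 = $333,364.
Year 1: DB = ⌊$349,864 × 125%/9⌋ = $48,592; SL = ⌊$333,364/9⌋ = $37,040 → take DB $48,592. Book value $301,272.
Year 2: DB = ⌊$301,272 × 125%/9⌋ = $41,843; SL = ⌊$284,772/8⌋ = $35,596 → take DB $41,843. Book value $259,429.
Year 3: DB = ⌊$259,429 × 125%/9⌋ = $36,031; SL = ⌊$242,929/7⌋ = $34,704 → take DB $36,031. Book value $223,398.
Year 4: DB = ⌊$223,398 × 125%/9⌋ = $31,027; SL = ⌊$206,898/6⌋ = $34,483 → take SL $34,483. Book value $188,915.
Year 5: DB = ⌊$188,915 × 125%/9⌋ = $26,238; SL = ⌊$172,415/5⌋ = $34,483 → take SL $34,483. Book value $154,432.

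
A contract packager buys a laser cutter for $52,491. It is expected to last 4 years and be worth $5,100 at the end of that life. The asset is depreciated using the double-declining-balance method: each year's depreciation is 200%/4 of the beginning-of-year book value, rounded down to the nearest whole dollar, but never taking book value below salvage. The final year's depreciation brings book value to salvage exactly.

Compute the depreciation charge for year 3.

$6,561

Depreciable base = $52,491 − $5,100 = $47,391.
Year 1: ⌊$52,491 × 200%/4⌋ = $26,245. Book value $26,246.
Year 2: ⌊$26,246 × 200%/4⌋ = $13,123. Book value $13,123.
Year 3: ⌊$13,123 × 200%/4⌋ = $6,561. Book value $6,562.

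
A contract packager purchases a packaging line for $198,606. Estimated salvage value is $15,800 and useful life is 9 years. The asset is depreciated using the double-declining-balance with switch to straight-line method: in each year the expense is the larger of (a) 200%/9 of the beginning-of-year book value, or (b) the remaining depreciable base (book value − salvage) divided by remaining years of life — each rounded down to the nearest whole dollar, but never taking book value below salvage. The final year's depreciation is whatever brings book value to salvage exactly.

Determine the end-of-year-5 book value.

Depreciable base = $198,606 − $15,800 = $182,806.
Year 1: DB = ⌊$198,606 × 200%/9⌋ = $44,134; SL = ⌊$182,806/9⌋ = $20,311 → take DB $44,134. Book value $154,472.
Year 2: DB = ⌊$154,472 × 200%/9⌋ = $34,327; SL = ⌊$138,672/8⌋ = $17,334 → take DB $34,327. Book value $120,145.
Year 3: DB = ⌊$120,145 × 200%/9⌋ = $26,698; SL = ⌊$104,345/7⌋ = $14,906 → take DB $26,698. Book value $93,447.
Year 4: DB = ⌊$93,447 × 200%/9⌋ = $20,766; SL = ⌊$77,647/6⌋ = $12,941 → take DB $20,766. Book value $72,681.
Year 5: DB = ⌊$72,681 × 200%/9⌋ = $16,151; SL = ⌊$56,881/5⌋ = $11,376 → take DB $16,151. Book value $56,530.

$56,530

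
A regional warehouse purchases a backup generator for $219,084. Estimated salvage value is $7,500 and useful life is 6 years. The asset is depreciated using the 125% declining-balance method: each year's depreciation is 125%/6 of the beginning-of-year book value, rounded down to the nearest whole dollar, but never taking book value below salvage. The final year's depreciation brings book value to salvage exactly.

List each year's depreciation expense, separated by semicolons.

$45,642; $36,133; $28,606; $22,646; $17,928; $60,629

Depreciable base = $219,084 − $7,500 = $211,584.
Year 1: ⌊$219,084 × 125%/6⌋ = $45,642. Book value $173,442.
Year 2: ⌊$173,442 × 125%/6⌋ = $36,133. Book value $137,309.
Year 3: ⌊$137,309 × 125%/6⌋ = $28,606. Book value $108,703.
Year 4: ⌊$108,703 × 125%/6⌋ = $22,646. Book value $86,057.
Year 5: ⌊$86,057 × 125%/6⌋ = $17,928. Book value $68,129.
Year 6 (final): $68,129 − $7,500 = $60,629. Book value $7,500.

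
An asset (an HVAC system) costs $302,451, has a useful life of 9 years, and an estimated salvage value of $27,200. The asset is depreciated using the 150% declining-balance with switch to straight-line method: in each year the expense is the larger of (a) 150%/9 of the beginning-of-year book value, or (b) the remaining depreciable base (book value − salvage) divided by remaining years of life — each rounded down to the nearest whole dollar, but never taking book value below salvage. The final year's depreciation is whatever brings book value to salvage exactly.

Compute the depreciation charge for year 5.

$24,309

Depreciable base = $302,451 − $27,200 = $275,251.
Year 1: DB = ⌊$302,451 × 150%/9⌋ = $50,408; SL = ⌊$275,251/9⌋ = $30,583 → take DB $50,408. Book value $252,043.
Year 2: DB = ⌊$252,043 × 150%/9⌋ = $42,007; SL = ⌊$224,843/8⌋ = $28,105 → take DB $42,007. Book value $210,036.
Year 3: DB = ⌊$210,036 × 150%/9⌋ = $35,006; SL = ⌊$182,836/7⌋ = $26,119 → take DB $35,006. Book value $175,030.
Year 4: DB = ⌊$175,030 × 150%/9⌋ = $29,171; SL = ⌊$147,830/6⌋ = $24,638 → take DB $29,171. Book value $145,859.
Year 5: DB = ⌊$145,859 × 150%/9⌋ = $24,309; SL = ⌊$118,659/5⌋ = $23,731 → take DB $24,309. Book value $121,550.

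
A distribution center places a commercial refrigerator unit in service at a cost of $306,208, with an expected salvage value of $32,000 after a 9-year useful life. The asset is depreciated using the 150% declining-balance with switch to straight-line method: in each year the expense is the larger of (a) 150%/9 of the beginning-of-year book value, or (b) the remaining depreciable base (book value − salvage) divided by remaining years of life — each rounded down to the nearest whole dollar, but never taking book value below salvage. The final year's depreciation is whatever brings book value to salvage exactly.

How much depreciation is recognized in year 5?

Depreciable base = $306,208 − $32,000 = $274,208.
Year 1: DB = ⌊$306,208 × 150%/9⌋ = $51,034; SL = ⌊$274,208/9⌋ = $30,467 → take DB $51,034. Book value $255,174.
Year 2: DB = ⌊$255,174 × 150%/9⌋ = $42,529; SL = ⌊$223,174/8⌋ = $27,896 → take DB $42,529. Book value $212,645.
Year 3: DB = ⌊$212,645 × 150%/9⌋ = $35,440; SL = ⌊$180,645/7⌋ = $25,806 → take DB $35,440. Book value $177,205.
Year 4: DB = ⌊$177,205 × 150%/9⌋ = $29,534; SL = ⌊$145,205/6⌋ = $24,200 → take DB $29,534. Book value $147,671.
Year 5: DB = ⌊$147,671 × 150%/9⌋ = $24,611; SL = ⌊$115,671/5⌋ = $23,134 → take DB $24,611. Book value $123,060.

$24,611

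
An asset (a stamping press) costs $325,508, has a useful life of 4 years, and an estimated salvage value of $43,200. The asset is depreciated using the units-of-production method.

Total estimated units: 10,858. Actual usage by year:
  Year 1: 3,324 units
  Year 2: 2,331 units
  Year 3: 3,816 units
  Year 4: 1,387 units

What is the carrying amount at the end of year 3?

$79,262

Depreciable base = $325,508 − $43,200 = $282,308.
Rate = $282,308 / 10,858 units = $26 per unit.
Year 1: 3,324 × $26 = $86,424. Book value $239,084.
Year 2: 2,331 × $26 = $60,606. Book value $178,478.
Year 3: 3,816 × $26 = $99,216. Book value $79,262.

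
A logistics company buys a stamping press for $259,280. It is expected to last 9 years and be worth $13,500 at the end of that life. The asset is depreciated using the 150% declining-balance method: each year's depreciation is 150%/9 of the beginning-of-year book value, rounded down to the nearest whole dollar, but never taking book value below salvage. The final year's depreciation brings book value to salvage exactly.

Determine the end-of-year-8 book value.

Depreciable base = $259,280 − $13,500 = $245,780.
Year 1: ⌊$259,280 × 150%/9⌋ = $43,213. Book value $216,067.
Year 2: ⌊$216,067 × 150%/9⌋ = $36,011. Book value $180,056.
Year 3: ⌊$180,056 × 150%/9⌋ = $30,009. Book value $150,047.
Year 4: ⌊$150,047 × 150%/9⌋ = $25,007. Book value $125,040.
Year 5: ⌊$125,040 × 150%/9⌋ = $20,840. Book value $104,200.
Year 6: ⌊$104,200 × 150%/9⌋ = $17,366. Book value $86,834.
Year 7: ⌊$86,834 × 150%/9⌋ = $14,472. Book value $72,362.
Year 8: ⌊$72,362 × 150%/9⌋ = $12,060. Book value $60,302.

$60,302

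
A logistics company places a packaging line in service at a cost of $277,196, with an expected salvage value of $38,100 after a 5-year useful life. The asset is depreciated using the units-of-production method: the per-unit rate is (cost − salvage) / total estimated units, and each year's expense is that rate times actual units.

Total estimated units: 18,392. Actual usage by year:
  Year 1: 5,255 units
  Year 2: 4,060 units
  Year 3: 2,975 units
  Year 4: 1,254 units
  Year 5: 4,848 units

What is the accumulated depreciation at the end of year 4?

Depreciable base = $277,196 − $38,100 = $239,096.
Rate = $239,096 / 18,392 units = $13 per unit.
Year 1: 5,255 × $13 = $68,315. Book value $208,881.
Year 2: 4,060 × $13 = $52,780. Book value $156,101.
Year 3: 2,975 × $13 = $38,675. Book value $117,426.
Year 4: 1,254 × $13 = $16,302. Book value $101,124.
Accumulated through year 4 = $277,196 − $101,124 = $176,072.

$176,072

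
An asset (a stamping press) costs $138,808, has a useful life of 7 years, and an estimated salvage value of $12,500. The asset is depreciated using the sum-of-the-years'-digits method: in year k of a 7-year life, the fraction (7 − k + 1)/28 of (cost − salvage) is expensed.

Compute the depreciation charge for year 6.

$9,022

Depreciable base = $138,808 − $12,500 = $126,308.
Sum of the years' digits = 7+6+5+4+3+2+1 = 28.
Year 1: $126,308 × 7/28 = $31,577. Book value $107,231.
Year 2: $126,308 × 6/28 = $27,066. Book value $80,165.
Year 3: $126,308 × 5/28 = $22,555. Book value $57,610.
Year 4: $126,308 × 4/28 = $18,044. Book value $39,566.
Year 5: $126,308 × 3/28 = $13,533. Book value $26,033.
Year 6: $126,308 × 2/28 = $9,022. Book value $17,011.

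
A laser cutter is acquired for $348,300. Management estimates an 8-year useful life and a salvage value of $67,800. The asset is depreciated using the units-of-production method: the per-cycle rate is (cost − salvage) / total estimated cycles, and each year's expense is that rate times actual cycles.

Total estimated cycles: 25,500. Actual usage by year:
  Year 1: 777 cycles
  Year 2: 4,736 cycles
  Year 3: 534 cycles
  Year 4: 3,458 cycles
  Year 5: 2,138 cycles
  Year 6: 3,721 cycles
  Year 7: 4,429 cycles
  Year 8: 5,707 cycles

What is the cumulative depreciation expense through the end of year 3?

$66,517

Depreciable base = $348,300 − $67,800 = $280,500.
Rate = $280,500 / 25,500 cycles = $11 per cycle.
Year 1: 777 × $11 = $8,547. Book value $339,753.
Year 2: 4,736 × $11 = $52,096. Book value $287,657.
Year 3: 534 × $11 = $5,874. Book value $281,783.
Accumulated through year 3 = $348,300 − $281,783 = $66,517.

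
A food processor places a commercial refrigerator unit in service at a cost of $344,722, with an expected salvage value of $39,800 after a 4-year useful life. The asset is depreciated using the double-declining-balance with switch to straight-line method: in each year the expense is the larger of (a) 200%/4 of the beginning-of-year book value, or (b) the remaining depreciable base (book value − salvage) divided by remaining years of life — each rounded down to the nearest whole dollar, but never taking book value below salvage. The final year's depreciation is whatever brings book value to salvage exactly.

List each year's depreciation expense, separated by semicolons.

Depreciable base = $344,722 − $39,800 = $304,922.
Year 1: DB = ⌊$344,722 × 200%/4⌋ = $172,361; SL = ⌊$304,922/4⌋ = $76,230 → take DB $172,361. Book value $172,361.
Year 2: DB = ⌊$172,361 × 200%/4⌋ = $86,180; SL = ⌊$132,561/3⌋ = $44,187 → take DB $86,180. Book value $86,181.
Year 3: DB = ⌊$86,181 × 200%/4⌋ = $43,090; SL = ⌊$46,381/2⌋ = $23,190 → take DB $43,090. Book value $43,091.
Year 4 (final): $43,091 − $39,800 = $3,291. Book value $39,800.

$172,361; $86,180; $43,090; $3,291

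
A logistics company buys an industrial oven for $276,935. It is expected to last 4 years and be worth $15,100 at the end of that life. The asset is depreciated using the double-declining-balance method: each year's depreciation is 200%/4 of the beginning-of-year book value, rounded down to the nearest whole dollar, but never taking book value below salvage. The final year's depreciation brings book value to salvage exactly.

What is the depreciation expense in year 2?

$69,234

Depreciable base = $276,935 − $15,100 = $261,835.
Year 1: ⌊$276,935 × 200%/4⌋ = $138,467. Book value $138,468.
Year 2: ⌊$138,468 × 200%/4⌋ = $69,234. Book value $69,234.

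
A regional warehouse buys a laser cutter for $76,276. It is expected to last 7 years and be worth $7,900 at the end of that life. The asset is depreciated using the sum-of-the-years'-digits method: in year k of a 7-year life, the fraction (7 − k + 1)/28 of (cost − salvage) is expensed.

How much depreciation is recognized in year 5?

$7,326

Depreciable base = $76,276 − $7,900 = $68,376.
Sum of the years' digits = 7+6+5+4+3+2+1 = 28.
Year 1: $68,376 × 7/28 = $17,094. Book value $59,182.
Year 2: $68,376 × 6/28 = $14,652. Book value $44,530.
Year 3: $68,376 × 5/28 = $12,210. Book value $32,320.
Year 4: $68,376 × 4/28 = $9,768. Book value $22,552.
Year 5: $68,376 × 3/28 = $7,326. Book value $15,226.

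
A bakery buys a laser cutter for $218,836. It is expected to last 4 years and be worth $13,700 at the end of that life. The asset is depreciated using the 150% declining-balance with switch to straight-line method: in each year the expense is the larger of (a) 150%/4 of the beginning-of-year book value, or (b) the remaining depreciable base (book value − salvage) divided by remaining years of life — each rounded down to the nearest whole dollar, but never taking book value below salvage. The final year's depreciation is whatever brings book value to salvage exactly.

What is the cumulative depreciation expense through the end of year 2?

$133,352

Depreciable base = $218,836 − $13,700 = $205,136.
Year 1: DB = ⌊$218,836 × 150%/4⌋ = $82,063; SL = ⌊$205,136/4⌋ = $51,284 → take DB $82,063. Book value $136,773.
Year 2: DB = ⌊$136,773 × 150%/4⌋ = $51,289; SL = ⌊$123,073/3⌋ = $41,024 → take DB $51,289. Book value $85,484.
Accumulated through year 2 = $218,836 − $85,484 = $133,352.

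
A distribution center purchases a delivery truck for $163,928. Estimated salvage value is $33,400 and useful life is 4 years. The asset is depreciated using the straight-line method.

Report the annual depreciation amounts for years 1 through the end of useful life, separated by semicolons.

Depreciable base = $163,928 − $33,400 = $130,528.
Annual expense = $130,528 / 4 = $32,632.
End of year 1: book value $131,296.
End of year 2: book value $98,664.
End of year 3: book value $66,032.
End of year 4: book value $33,400.

$32,632; $32,632; $32,632; $32,632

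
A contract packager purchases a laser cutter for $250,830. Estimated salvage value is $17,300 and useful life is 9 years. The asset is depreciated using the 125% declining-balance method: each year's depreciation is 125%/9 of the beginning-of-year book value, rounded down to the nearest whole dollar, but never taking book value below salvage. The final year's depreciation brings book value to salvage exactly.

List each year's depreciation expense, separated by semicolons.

Depreciable base = $250,830 − $17,300 = $233,530.
Year 1: ⌊$250,830 × 125%/9⌋ = $34,837. Book value $215,993.
Year 2: ⌊$215,993 × 125%/9⌋ = $29,999. Book value $185,994.
Year 3: ⌊$185,994 × 125%/9⌋ = $25,832. Book value $160,162.
Year 4: ⌊$160,162 × 125%/9⌋ = $22,244. Book value $137,918.
Year 5: ⌊$137,918 × 125%/9⌋ = $19,155. Book value $118,763.
Year 6: ⌊$118,763 × 125%/9⌋ = $16,494. Book value $102,269.
Year 7: ⌊$102,269 × 125%/9⌋ = $14,204. Book value $88,065.
Year 8: ⌊$88,065 × 125%/9⌋ = $12,231. Book value $75,834.
Year 9 (final): $75,834 − $17,300 = $58,534. Book value $17,300.

$34,837; $29,999; $25,832; $22,244; $19,155; $16,494; $14,204; $12,231; $58,534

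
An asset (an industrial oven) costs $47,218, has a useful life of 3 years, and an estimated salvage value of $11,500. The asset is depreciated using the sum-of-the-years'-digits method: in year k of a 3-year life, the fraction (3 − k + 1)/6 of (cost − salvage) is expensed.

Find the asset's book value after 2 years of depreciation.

Depreciable base = $47,218 − $11,500 = $35,718.
Sum of the years' digits = 3+2+1 = 6.
Year 1: $35,718 × 3/6 = $17,859. Book value $29,359.
Year 2: $35,718 × 2/6 = $11,906. Book value $17,453.

$17,453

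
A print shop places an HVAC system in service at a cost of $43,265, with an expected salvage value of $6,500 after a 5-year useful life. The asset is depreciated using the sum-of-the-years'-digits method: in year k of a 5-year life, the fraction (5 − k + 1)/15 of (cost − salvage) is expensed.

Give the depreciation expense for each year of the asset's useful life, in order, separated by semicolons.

$12,255; $9,804; $7,353; $4,902; $2,451

Depreciable base = $43,265 − $6,500 = $36,765.
Sum of the years' digits = 5+4+3+2+1 = 15.
Year 1: $36,765 × 5/15 = $12,255. Book value $31,010.
Year 2: $36,765 × 4/15 = $9,804. Book value $21,206.
Year 3: $36,765 × 3/15 = $7,353. Book value $13,853.
Year 4: $36,765 × 2/15 = $4,902. Book value $8,951.
Year 5: $36,765 × 1/15 = $2,451. Book value $6,500.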